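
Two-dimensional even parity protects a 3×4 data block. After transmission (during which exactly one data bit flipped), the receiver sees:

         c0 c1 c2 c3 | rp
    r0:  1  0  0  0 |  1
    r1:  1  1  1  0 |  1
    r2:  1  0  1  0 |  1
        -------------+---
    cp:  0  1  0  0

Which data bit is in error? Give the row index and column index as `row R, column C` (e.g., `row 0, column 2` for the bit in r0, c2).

row 2, column 0

Recompute each row's even parity and compare to rp:
  r0: data parity 1, sent rp 1 → ok
  r1: data parity 1, sent rp 1 → ok
  r2: data parity 0, sent rp 1 → mismatch
Recompute each column's even parity and compare to cp:
  c0: data parity 1, sent cp 0 → mismatch
  c1: data parity 1, sent cp 1 → ok
  c2: data parity 0, sent cp 0 → ok
  c3: data parity 0, sent cp 0 → ok
Exactly one row (r2) and one column (c0) fail → the flipped bit is at their intersection.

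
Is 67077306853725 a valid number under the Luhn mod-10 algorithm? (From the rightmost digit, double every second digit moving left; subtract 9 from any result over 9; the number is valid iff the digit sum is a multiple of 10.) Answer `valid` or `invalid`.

invalid

From the right, keep odd positions and double even positions (subtract 9 from any doubled value over 9):
  doubled (positions 2,4,...): 4 6 7 0 5 0 3 → sum 25
  kept (positions 1,3,...): 5 7 5 6 3 7 7 → sum 40
Total = 65.
65 mod 10 = 5, so the number is invalid.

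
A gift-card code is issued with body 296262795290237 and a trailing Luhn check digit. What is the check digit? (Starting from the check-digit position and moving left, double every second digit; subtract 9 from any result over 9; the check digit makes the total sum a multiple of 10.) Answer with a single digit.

9

Partial digits right→left: 7 3 2 0 9 2 5 9 7 2 6 2 6 9 2
Double every second digit counting from the check-digit position (so the 1st, 3rd, 5th, ... of the partial from the right).
  doubled (with −9 where >9): 5 4 9 1 5 3 3 4 → sum 34
  kept as-is: 3 0 2 9 2 2 9 → sum 27
Total = 34 + 27 = 61.
Check digit = (10 − (61 mod 10)) mod 10 = 9.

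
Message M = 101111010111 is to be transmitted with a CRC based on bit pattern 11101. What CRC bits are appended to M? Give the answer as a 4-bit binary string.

1000

Append 4 zeros: 1011110101110000. Divide by 11101 (XOR where the leading bit is 1):
  pos 0: 10111 XOR 11101 = 01010
  pos 1: 10101 XOR 11101 = 01000
  pos 2: 10000 XOR 11101 = 01101
  pos 3: 11011 XOR 11101 = 00110
  pos 5: 11001 XOR 11101 = 00100
  pos 7: 10011 XOR 11101 = 01110
  pos 8: 11100 XOR 11101 = 00001
Remainder (last 4 bits) = 1000. This is the CRC / FCS.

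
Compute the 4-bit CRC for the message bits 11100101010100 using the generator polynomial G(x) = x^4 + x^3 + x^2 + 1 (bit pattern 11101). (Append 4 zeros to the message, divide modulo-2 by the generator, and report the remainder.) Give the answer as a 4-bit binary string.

1101

Append 4 zeros: 111001010101000000. Divide by 11101 (XOR where the leading bit is 1):
  pos 0: 11100 XOR 11101 = 00001
  pos 4: 11010 XOR 11101 = 00111
  pos 6: 11110 XOR 11101 = 00011
  pos 9: 11100 XOR 11101 = 00001
  pos 13: 10000 XOR 11101 = 01101
Remainder (last 4 bits) = 1101. This is the CRC / FCS.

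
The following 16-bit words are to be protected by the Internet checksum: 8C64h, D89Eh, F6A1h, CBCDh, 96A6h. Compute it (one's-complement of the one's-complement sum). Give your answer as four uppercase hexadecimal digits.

41E6

One's-complement addition (fold any carry out of bit 15 back into bit 0):
  0x8C64 + 0xD89E = 0x16502 → wrap carry → 0x6503
  0x6503 + 0xF6A1 = 0x15BA4 → wrap carry → 0x5BA5
  0x5BA5 + 0xCBCD = 0x12772 → wrap carry → 0x2773
  0x2773 + 0x96A6 = 0x0BE19
One's-complement sum = 0xBE19.
Checksum = ~0xBE19 & 0xFFFF = 0x41E6.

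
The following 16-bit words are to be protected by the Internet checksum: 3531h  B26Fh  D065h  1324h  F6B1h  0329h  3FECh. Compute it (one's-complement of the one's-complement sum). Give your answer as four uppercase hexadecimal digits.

FB0D

One's-complement addition (fold any carry out of bit 15 back into bit 0):
  0x3531 + 0xB26F = 0x0E7A0
  0xE7A0 + 0xD065 = 0x1B805 → wrap carry → 0xB806
  0xB806 + 0x1324 = 0x0CB2A
  0xCB2A + 0xF6B1 = 0x1C1DB → wrap carry → 0xC1DC
  0xC1DC + 0x0329 = 0x0C505
  0xC505 + 0x3FEC = 0x104F1 → wrap carry → 0x04F2
One's-complement sum = 0x04F2.
Checksum = ~0x04F2 & 0xFFFF = 0xFB0D.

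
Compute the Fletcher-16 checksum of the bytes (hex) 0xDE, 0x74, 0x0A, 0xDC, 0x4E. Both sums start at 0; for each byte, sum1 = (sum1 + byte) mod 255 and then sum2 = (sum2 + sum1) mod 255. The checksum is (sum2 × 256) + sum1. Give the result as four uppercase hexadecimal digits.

Running sums (mod 255):
  after byte 0 (0xDE): sum1=222, sum2=222
  after byte 1 (0x74): sum1=83, sum2=50
  after byte 2 (0x0A): sum1=93, sum2=143
  after byte 3 (0xDC): sum1=58, sum2=201
  after byte 4 (0x4E): sum1=136, sum2=82
Checksum = sum2·256 + sum1 = 82·256 + 136 = 21128 = 0x5288.

5288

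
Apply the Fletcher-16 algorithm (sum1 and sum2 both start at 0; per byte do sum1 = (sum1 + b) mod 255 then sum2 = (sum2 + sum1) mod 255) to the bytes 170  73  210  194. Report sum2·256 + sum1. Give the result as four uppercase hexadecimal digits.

Running sums (mod 255):
  after byte 0 (170): sum1=170, sum2=170
  after byte 1 (73): sum1=243, sum2=158
  after byte 2 (210): sum1=198, sum2=101
  after byte 3 (194): sum1=137, sum2=238
Checksum = sum2·256 + sum1 = 238·256 + 137 = 61065 = 0xEE89.

EE89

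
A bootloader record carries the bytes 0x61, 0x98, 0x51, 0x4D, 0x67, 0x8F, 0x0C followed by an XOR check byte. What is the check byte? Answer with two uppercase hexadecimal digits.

XOR the bytes together:
  start with 0x61
  0x61 ⊕ 0x98 = 0xF9
  0xF9 ⊕ 0x51 = 0xA8
  0xA8 ⊕ 0x4D = 0xE5
  0xE5 ⊕ 0x67 = 0x82
  0x82 ⊕ 0x8F = 0x0D
  0x0D ⊕ 0x0C = 0x01

01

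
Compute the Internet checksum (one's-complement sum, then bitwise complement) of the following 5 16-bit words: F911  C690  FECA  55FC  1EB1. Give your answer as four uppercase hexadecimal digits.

One's-complement addition (fold any carry out of bit 15 back into bit 0):
  0xF911 + 0xC690 = 0x1BFA1 → wrap carry → 0xBFA2
  0xBFA2 + 0xFECA = 0x1BE6C → wrap carry → 0xBE6D
  0xBE6D + 0x55FC = 0x11469 → wrap carry → 0x146A
  0x146A + 0x1EB1 = 0x0331B
One's-complement sum = 0x331B.
Checksum = ~0x331B & 0xFFFF = 0xCCE4.

CCE4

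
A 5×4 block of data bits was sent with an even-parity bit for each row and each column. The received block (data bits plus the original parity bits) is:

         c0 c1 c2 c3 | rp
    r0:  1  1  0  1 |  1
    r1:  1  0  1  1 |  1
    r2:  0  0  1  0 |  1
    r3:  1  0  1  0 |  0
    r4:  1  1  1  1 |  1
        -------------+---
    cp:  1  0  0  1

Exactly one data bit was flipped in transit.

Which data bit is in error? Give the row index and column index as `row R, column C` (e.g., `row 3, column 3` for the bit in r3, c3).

row 4, column 0

Recompute each row's even parity and compare to rp:
  r0: data parity 1, sent rp 1 → ok
  r1: data parity 1, sent rp 1 → ok
  r2: data parity 1, sent rp 1 → ok
  r3: data parity 0, sent rp 0 → ok
  r4: data parity 0, sent rp 1 → mismatch
Recompute each column's even parity and compare to cp:
  c0: data parity 0, sent cp 1 → mismatch
  c1: data parity 0, sent cp 0 → ok
  c2: data parity 0, sent cp 0 → ok
  c3: data parity 1, sent cp 1 → ok
Exactly one row (r4) and one column (c0) fail → the flipped bit is at their intersection.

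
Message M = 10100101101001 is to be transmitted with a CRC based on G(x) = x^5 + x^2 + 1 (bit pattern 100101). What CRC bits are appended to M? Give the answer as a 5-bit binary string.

11010

Append 5 zeros: 1010010110100100000. Divide by 100101 (XOR where the leading bit is 1):
  pos 0: 101001 XOR 100101 = 001100
  pos 2: 110001 XOR 100101 = 010100
  pos 3: 101001 XOR 100101 = 001100
  pos 5: 110001 XOR 100101 = 010100
  pos 6: 101000 XOR 100101 = 001101
  pos 8: 110101 XOR 100101 = 010000
  pos 9: 100000 XOR 100101 = 000101
  pos 12: 101000 XOR 100101 = 001101
Remainder (last 5 bits) = 11010. This is the CRC / FCS.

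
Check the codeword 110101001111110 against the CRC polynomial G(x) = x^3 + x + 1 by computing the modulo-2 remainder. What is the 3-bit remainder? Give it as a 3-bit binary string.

Modulo-2 division of 110101001111110 by 1011:
  pos 0: 1101 XOR 1011 = 0110
  pos 1: 1100 XOR 1011 = 0111
  pos 2: 1111 XOR 1011 = 0100
  pos 3: 1000 XOR 1011 = 0011
  pos 5: 1101 XOR 1011 = 0110
  pos 6: 1101 XOR 1011 = 0110
  pos 7: 1101 XOR 1011 = 0110
  pos 8: 1101 XOR 1011 = 0110
  pos 9: 1101 XOR 1011 = 0110
  pos 10: 1101 XOR 1011 = 0110
  pos 11: 1100 XOR 1011 = 0111
Remainder = 111 (nonzero — an error is detected).

111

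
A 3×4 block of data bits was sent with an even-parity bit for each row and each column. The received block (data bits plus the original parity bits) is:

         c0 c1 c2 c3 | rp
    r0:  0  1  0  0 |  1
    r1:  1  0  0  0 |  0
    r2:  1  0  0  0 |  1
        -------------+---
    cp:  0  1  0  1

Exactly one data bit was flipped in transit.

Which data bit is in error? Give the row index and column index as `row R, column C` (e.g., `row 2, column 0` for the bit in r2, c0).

Recompute each row's even parity and compare to rp:
  r0: data parity 1, sent rp 1 → ok
  r1: data parity 1, sent rp 0 → mismatch
  r2: data parity 1, sent rp 1 → ok
Recompute each column's even parity and compare to cp:
  c0: data parity 0, sent cp 0 → ok
  c1: data parity 1, sent cp 1 → ok
  c2: data parity 0, sent cp 0 → ok
  c3: data parity 0, sent cp 1 → mismatch
Exactly one row (r1) and one column (c3) fail → the flipped bit is at their intersection.

row 1, column 3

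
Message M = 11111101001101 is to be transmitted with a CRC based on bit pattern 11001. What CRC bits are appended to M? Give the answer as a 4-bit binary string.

Append 4 zeros: 111111010011010000. Divide by 11001 (XOR where the leading bit is 1):
  pos 0: 11111 XOR 11001 = 00110
  pos 2: 11010 XOR 11001 = 00011
  pos 5: 11100 XOR 11001 = 00101
  pos 7: 10111 XOR 11001 = 01110
  pos 8: 11100 XOR 11001 = 00101
  pos 10: 10110 XOR 11001 = 01111
  pos 11: 11110 XOR 11001 = 00111
  pos 13: 11100 XOR 11001 = 00101
Remainder (last 4 bits) = 0101. This is the CRC / FCS.

0101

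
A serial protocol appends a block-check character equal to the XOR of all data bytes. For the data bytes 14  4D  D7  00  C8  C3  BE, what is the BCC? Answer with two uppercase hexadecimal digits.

XOR the bytes together:
  start with 0x14
  0x14 ⊕ 0x4D = 0x59
  0x59 ⊕ 0xD7 = 0x8E
  0x8E ⊕ 0x00 = 0x8E
  0x8E ⊕ 0xC8 = 0x46
  0x46 ⊕ 0xC3 = 0x85
  0x85 ⊕ 0xBE = 0x3B

3B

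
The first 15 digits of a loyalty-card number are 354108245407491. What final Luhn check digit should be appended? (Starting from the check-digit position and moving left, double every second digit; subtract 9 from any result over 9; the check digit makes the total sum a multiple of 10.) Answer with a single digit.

3

Partial digits right→left: 1 9 4 7 0 4 5 4 2 8 0 1 4 5 3
Double every second digit counting from the check-digit position (so the 1st, 3rd, 5th, ... of the partial from the right).
  doubled (with −9 where >9): 2 8 0 1 4 0 8 6 → sum 29
  kept as-is: 9 7 4 4 8 1 5 → sum 38
Total = 29 + 38 = 67.
Check digit = (10 − (67 mod 10)) mod 10 = 3.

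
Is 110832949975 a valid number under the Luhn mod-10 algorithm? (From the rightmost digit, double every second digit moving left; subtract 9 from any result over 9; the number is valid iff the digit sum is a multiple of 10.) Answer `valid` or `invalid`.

valid

From the right, keep odd positions and double even positions (subtract 9 from any doubled value over 9):
  doubled (positions 2,4,...): 5 9 9 6 0 2 → sum 31
  kept (positions 1,3,...): 5 9 4 2 8 1 → sum 29
Total = 60.
60 mod 10 = 0, so the number is valid.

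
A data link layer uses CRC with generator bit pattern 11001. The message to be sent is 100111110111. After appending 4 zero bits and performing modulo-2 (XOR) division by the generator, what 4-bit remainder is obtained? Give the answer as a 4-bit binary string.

0011

Append 4 zeros: 1001111101110000. Divide by 11001 (XOR where the leading bit is 1):
  pos 0: 10011 XOR 11001 = 01010
  pos 1: 10101 XOR 11001 = 01100
  pos 2: 11001 XOR 11001 = 00000
  pos 7: 10111 XOR 11001 = 01110
  pos 8: 11100 XOR 11001 = 00101
  pos 10: 10100 XOR 11001 = 01101
  pos 11: 11010 XOR 11001 = 00011
Remainder (last 4 bits) = 0011. This is the CRC / FCS.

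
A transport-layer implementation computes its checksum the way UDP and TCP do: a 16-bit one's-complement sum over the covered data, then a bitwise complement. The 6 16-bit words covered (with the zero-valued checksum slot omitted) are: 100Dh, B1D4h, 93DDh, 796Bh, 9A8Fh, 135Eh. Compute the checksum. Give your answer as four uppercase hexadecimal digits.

82E7

One's-complement addition (fold any carry out of bit 15 back into bit 0):
  0x100D + 0xB1D4 = 0x0C1E1
  0xC1E1 + 0x93DD = 0x155BE → wrap carry → 0x55BF
  0x55BF + 0x796B = 0x0CF2A
  0xCF2A + 0x9A8F = 0x169B9 → wrap carry → 0x69BA
  0x69BA + 0x135E = 0x07D18
One's-complement sum = 0x7D18.
Checksum = ~0x7D18 & 0xFFFF = 0x82E7.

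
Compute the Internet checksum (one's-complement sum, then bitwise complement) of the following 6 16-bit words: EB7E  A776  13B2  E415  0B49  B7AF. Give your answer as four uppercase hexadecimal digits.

One's-complement addition (fold any carry out of bit 15 back into bit 0):
  0xEB7E + 0xA776 = 0x192F4 → wrap carry → 0x92F5
  0x92F5 + 0x13B2 = 0x0A6A7
  0xA6A7 + 0xE415 = 0x18ABC → wrap carry → 0x8ABD
  0x8ABD + 0x0B49 = 0x09606
  0x9606 + 0xB7AF = 0x14DB5 → wrap carry → 0x4DB6
One's-complement sum = 0x4DB6.
Checksum = ~0x4DB6 & 0xFFFF = 0xB249.

B249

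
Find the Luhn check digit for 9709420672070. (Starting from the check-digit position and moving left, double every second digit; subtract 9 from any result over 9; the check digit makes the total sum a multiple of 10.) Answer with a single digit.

Partial digits right→left: 0 7 0 2 7 6 0 2 4 9 0 7 9
Double every second digit counting from the check-digit position (so the 1st, 3rd, 5th, ... of the partial from the right).
  doubled (with −9 where >9): 0 0 5 0 8 0 9 → sum 22
  kept as-is: 7 2 6 2 9 7 → sum 33
Total = 22 + 33 = 55.
Check digit = (10 − (55 mod 10)) mod 10 = 5.

5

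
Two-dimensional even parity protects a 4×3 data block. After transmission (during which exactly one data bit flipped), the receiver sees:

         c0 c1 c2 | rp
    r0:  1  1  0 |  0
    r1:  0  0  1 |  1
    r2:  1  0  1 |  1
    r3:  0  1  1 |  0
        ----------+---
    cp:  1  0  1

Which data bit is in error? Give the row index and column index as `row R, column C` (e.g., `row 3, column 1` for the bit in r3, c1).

Recompute each row's even parity and compare to rp:
  r0: data parity 0, sent rp 0 → ok
  r1: data parity 1, sent rp 1 → ok
  r2: data parity 0, sent rp 1 → mismatch
  r3: data parity 0, sent rp 0 → ok
Recompute each column's even parity and compare to cp:
  c0: data parity 0, sent cp 1 → mismatch
  c1: data parity 0, sent cp 0 → ok
  c2: data parity 1, sent cp 1 → ok
Exactly one row (r2) and one column (c0) fail → the flipped bit is at their intersection.

row 2, column 0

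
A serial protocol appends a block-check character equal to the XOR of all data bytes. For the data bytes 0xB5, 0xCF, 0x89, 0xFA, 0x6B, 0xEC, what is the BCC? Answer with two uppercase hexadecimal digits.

8E

XOR the bytes together:
  start with 0xB5
  0xB5 ⊕ 0xCF = 0x7A
  0x7A ⊕ 0x89 = 0xF3
  0xF3 ⊕ 0xFA = 0x09
  0x09 ⊕ 0x6B = 0x62
  0x62 ⊕ 0xEC = 0x8E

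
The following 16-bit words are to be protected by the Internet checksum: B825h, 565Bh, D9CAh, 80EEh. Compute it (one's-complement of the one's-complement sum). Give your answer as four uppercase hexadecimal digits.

96C5

One's-complement addition (fold any carry out of bit 15 back into bit 0):
  0xB825 + 0x565B = 0x10E80 → wrap carry → 0x0E81
  0x0E81 + 0xD9CA = 0x0E84B
  0xE84B + 0x80EE = 0x16939 → wrap carry → 0x693A
One's-complement sum = 0x693A.
Checksum = ~0x693A & 0xFFFF = 0x96C5.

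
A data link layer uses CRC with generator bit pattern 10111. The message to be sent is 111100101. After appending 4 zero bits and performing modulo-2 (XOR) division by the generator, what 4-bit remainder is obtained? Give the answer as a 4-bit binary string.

1001

Append 4 zeros: 1111001010000. Divide by 10111 (XOR where the leading bit is 1):
  pos 0: 11110 XOR 10111 = 01001
  pos 1: 10010 XOR 10111 = 00101
  pos 3: 10110 XOR 10111 = 00001
  pos 7: 11000 XOR 10111 = 01111
  pos 8: 11110 XOR 10111 = 01001
Remainder (last 4 bits) = 1001. This is the CRC / FCS.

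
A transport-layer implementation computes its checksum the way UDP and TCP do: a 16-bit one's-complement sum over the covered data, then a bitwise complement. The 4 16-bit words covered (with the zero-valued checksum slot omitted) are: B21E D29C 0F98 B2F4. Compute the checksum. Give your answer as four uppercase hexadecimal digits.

One's-complement addition (fold any carry out of bit 15 back into bit 0):
  0xB21E + 0xD29C = 0x184BA → wrap carry → 0x84BB
  0x84BB + 0x0F98 = 0x09453
  0x9453 + 0xB2F4 = 0x14747 → wrap carry → 0x4748
One's-complement sum = 0x4748.
Checksum = ~0x4748 & 0xFFFF = 0xB8B7.

B8B7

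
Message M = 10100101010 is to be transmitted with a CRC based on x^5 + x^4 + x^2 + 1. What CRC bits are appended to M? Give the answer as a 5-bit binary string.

Append 5 zeros: 1010010101000000. Divide by 110101 (XOR where the leading bit is 1):
  pos 0: 101001 XOR 110101 = 011100
  pos 1: 111000 XOR 110101 = 001101
  pos 3: 110110 XOR 110101 = 000011
  pos 7: 111000 XOR 110101 = 001101
  pos 9: 110100 XOR 110101 = 000001
Remainder (last 5 bits) = 00010. This is the CRC / FCS.

00010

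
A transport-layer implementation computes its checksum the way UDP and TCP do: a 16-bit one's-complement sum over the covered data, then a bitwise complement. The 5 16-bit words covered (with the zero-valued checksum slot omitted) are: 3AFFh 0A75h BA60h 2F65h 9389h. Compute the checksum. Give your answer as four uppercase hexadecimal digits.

3D3C

One's-complement addition (fold any carry out of bit 15 back into bit 0):
  0x3AFF + 0x0A75 = 0x04574
  0x4574 + 0xBA60 = 0x0FFD4
  0xFFD4 + 0x2F65 = 0x12F39 → wrap carry → 0x2F3A
  0x2F3A + 0x9389 = 0x0C2C3
One's-complement sum = 0xC2C3.
Checksum = ~0xC2C3 & 0xFFFF = 0x3D3C.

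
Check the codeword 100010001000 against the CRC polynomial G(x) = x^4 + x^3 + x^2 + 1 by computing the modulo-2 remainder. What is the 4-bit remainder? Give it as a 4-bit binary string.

Modulo-2 division of 100010001000 by 11101:
  pos 0: 10001 XOR 11101 = 01100
  pos 1: 11000 XOR 11101 = 00101
  pos 3: 10100 XOR 11101 = 01001
  pos 4: 10011 XOR 11101 = 01110
  pos 5: 11100 XOR 11101 = 00001
Remainder = 0100 (nonzero — an error is detected).

0100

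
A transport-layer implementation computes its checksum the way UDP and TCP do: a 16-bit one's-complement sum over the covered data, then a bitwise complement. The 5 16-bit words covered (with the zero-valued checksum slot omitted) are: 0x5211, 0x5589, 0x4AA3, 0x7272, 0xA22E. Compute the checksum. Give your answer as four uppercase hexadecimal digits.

F920

One's-complement addition (fold any carry out of bit 15 back into bit 0):
  0x5211 + 0x5589 = 0x0A79A
  0xA79A + 0x4AA3 = 0x0F23D
  0xF23D + 0x7272 = 0x164AF → wrap carry → 0x64B0
  0x64B0 + 0xA22E = 0x106DE → wrap carry → 0x06DF
One's-complement sum = 0x06DF.
Checksum = ~0x06DF & 0xFFFF = 0xF920.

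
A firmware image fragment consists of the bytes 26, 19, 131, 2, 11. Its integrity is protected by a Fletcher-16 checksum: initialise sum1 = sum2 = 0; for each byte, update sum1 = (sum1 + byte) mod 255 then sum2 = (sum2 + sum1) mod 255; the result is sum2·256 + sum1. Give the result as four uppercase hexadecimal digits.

Running sums (mod 255):
  after byte 0 (26): sum1=26, sum2=26
  after byte 1 (19): sum1=45, sum2=71
  after byte 2 (131): sum1=176, sum2=247
  after byte 3 (2): sum1=178, sum2=170
  after byte 4 (11): sum1=189, sum2=104
Checksum = sum2·256 + sum1 = 104·256 + 189 = 26813 = 0x68BD.

68BD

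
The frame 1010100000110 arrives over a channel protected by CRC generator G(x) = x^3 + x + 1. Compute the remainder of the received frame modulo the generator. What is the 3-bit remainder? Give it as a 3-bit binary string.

000

Modulo-2 division of 1010100000110 by 1011:
  pos 0: 1010 XOR 1011 = 0001
  pos 3: 1100 XOR 1011 = 0111
  pos 4: 1110 XOR 1011 = 0101
  pos 5: 1010 XOR 1011 = 0001
  pos 8: 1011 XOR 1011 = 0000
Remainder = 000 (zero — the frame passes the CRC check).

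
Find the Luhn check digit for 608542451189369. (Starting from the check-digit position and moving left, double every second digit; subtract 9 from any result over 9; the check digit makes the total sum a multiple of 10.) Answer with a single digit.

2

Partial digits right→left: 9 6 3 9 8 1 1 5 4 2 4 5 8 0 6
Double every second digit counting from the check-digit position (so the 1st, 3rd, 5th, ... of the partial from the right).
  doubled (with −9 where >9): 9 6 7 2 8 8 7 3 → sum 50
  kept as-is: 6 9 1 5 2 5 0 → sum 28
Total = 50 + 28 = 78.
Check digit = (10 − (78 mod 10)) mod 10 = 2.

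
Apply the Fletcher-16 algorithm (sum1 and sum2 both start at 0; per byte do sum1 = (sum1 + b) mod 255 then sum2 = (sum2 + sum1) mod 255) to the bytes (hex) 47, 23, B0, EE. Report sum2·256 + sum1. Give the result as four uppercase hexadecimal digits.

Running sums (mod 255):
  after byte 0 (47): sum1=71, sum2=71
  after byte 1 (23): sum1=106, sum2=177
  after byte 2 (B0): sum1=27, sum2=204
  after byte 3 (EE): sum1=10, sum2=214
Checksum = sum2·256 + sum1 = 214·256 + 10 = 54794 = 0xD60A.

D60A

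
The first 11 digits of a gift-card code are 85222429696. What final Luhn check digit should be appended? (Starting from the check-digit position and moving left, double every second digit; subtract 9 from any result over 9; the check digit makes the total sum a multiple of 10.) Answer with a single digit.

Partial digits right→left: 6 9 6 9 2 4 2 2 2 5 8
Double every second digit counting from the check-digit position (so the 1st, 3rd, 5th, ... of the partial from the right).
  doubled (with −9 where >9): 3 3 4 4 4 7 → sum 25
  kept as-is: 9 9 4 2 5 → sum 29
Total = 25 + 29 = 54.
Check digit = (10 − (54 mod 10)) mod 10 = 6.

6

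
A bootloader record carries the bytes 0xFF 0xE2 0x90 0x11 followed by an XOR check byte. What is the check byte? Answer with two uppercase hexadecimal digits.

XOR the bytes together:
  start with 0xFF
  0xFF ⊕ 0xE2 = 0x1D
  0x1D ⊕ 0x90 = 0x8D
  0x8D ⊕ 0x11 = 0x9C

9C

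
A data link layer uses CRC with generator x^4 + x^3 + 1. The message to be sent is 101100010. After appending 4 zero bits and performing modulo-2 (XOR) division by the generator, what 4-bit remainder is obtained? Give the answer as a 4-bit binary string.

Append 4 zeros: 1011000100000. Divide by 11001 (XOR where the leading bit is 1):
  pos 0: 10110 XOR 11001 = 01111
  pos 1: 11110 XOR 11001 = 00111
  pos 3: 11101 XOR 11001 = 00100
  pos 5: 10000 XOR 11001 = 01001
  pos 6: 10010 XOR 11001 = 01011
  pos 7: 10110 XOR 11001 = 01111
  pos 8: 11110 XOR 11001 = 00111
Remainder (last 4 bits) = 0111. This is the CRC / FCS.

0111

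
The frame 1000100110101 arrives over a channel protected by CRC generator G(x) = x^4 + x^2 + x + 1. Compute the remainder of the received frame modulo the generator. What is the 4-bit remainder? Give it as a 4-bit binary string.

0000

Modulo-2 division of 1000100110101 by 10111:
  pos 0: 10001 XOR 10111 = 00110
  pos 2: 11000 XOR 10111 = 01111
  pos 3: 11111 XOR 10111 = 01000
  pos 4: 10001 XOR 10111 = 00110
  pos 6: 11001 XOR 10111 = 01110
  pos 7: 11100 XOR 10111 = 01011
  pos 8: 10111 XOR 10111 = 00000
Remainder = 0000 (zero — the frame passes the CRC check).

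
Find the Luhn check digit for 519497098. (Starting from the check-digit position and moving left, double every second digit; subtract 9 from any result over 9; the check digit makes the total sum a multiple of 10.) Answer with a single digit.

Partial digits right→left: 8 9 0 7 9 4 9 1 5
Double every second digit counting from the check-digit position (so the 1st, 3rd, 5th, ... of the partial from the right).
  doubled (with −9 where >9): 7 0 9 9 1 → sum 26
  kept as-is: 9 7 4 1 → sum 21
Total = 26 + 21 = 47.
Check digit = (10 − (47 mod 10)) mod 10 = 3.

3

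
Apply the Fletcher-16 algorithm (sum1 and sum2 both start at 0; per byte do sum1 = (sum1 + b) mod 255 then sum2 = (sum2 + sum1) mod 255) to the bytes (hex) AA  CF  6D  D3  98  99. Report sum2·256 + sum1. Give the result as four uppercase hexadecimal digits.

Running sums (mod 255):
  after byte 0 (AA): sum1=170, sum2=170
  after byte 1 (CF): sum1=122, sum2=37
  after byte 2 (6D): sum1=231, sum2=13
  after byte 3 (D3): sum1=187, sum2=200
  after byte 4 (98): sum1=84, sum2=29
  after byte 5 (99): sum1=237, sum2=11
Checksum = sum2·256 + sum1 = 11·256 + 237 = 3053 = 0x0BED.

0BED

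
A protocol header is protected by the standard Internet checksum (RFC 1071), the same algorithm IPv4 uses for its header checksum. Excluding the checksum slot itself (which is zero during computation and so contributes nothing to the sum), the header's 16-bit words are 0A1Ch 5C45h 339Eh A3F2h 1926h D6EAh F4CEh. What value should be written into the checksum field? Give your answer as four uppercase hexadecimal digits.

DD2D

One's-complement addition (fold any carry out of bit 15 back into bit 0):
  0x0A1C + 0x5C45 = 0x06661
  0x6661 + 0x339E = 0x099FF
  0x99FF + 0xA3F2 = 0x13DF1 → wrap carry → 0x3DF2
  0x3DF2 + 0x1926 = 0x05718
  0x5718 + 0xD6EA = 0x12E02 → wrap carry → 0x2E03
  0x2E03 + 0xF4CE = 0x122D1 → wrap carry → 0x22D2
One's-complement sum = 0x22D2.
Checksum = ~0x22D2 & 0xFFFF = 0xDD2D.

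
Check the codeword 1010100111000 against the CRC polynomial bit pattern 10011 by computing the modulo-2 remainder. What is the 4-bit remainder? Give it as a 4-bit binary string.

0000

Modulo-2 division of 1010100111000 by 10011:
  pos 0: 10101 XOR 10011 = 00110
  pos 2: 11000 XOR 10011 = 01011
  pos 3: 10111 XOR 10011 = 00100
  pos 5: 10011 XOR 10011 = 00000
Remainder = 0000 (zero — the frame passes the CRC check).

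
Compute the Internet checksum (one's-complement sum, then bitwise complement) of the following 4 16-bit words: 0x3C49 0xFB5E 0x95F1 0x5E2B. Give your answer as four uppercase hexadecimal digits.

D43A

One's-complement addition (fold any carry out of bit 15 back into bit 0):
  0x3C49 + 0xFB5E = 0x137A7 → wrap carry → 0x37A8
  0x37A8 + 0x95F1 = 0x0CD99
  0xCD99 + 0x5E2B = 0x12BC4 → wrap carry → 0x2BC5
One's-complement sum = 0x2BC5.
Checksum = ~0x2BC5 & 0xFFFF = 0xD43A.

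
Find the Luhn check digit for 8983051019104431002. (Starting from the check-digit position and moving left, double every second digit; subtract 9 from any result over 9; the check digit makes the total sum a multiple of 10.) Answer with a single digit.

Partial digits right→left: 2 0 0 1 3 4 4 0 1 9 1 0 1 5 0 3 8 9 8
Double every second digit counting from the check-digit position (so the 1st, 3rd, 5th, ... of the partial from the right).
  doubled (with −9 where >9): 4 0 6 8 2 2 2 0 7 7 → sum 38
  kept as-is: 0 1 4 0 9 0 5 3 9 → sum 31
Total = 38 + 31 = 69.
Check digit = (10 − (69 mod 10)) mod 10 = 1.

1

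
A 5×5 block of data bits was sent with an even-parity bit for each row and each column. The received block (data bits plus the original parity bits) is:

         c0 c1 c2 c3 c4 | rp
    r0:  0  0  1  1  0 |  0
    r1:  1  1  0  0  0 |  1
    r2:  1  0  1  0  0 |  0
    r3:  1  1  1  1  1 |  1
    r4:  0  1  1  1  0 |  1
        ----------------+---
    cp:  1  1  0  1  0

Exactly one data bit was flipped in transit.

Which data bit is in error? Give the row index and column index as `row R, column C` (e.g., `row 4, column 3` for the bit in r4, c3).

Recompute each row's even parity and compare to rp:
  r0: data parity 0, sent rp 0 → ok
  r1: data parity 0, sent rp 1 → mismatch
  r2: data parity 0, sent rp 0 → ok
  r3: data parity 1, sent rp 1 → ok
  r4: data parity 1, sent rp 1 → ok
Recompute each column's even parity and compare to cp:
  c0: data parity 1, sent cp 1 → ok
  c1: data parity 1, sent cp 1 → ok
  c2: data parity 0, sent cp 0 → ok
  c3: data parity 1, sent cp 1 → ok
  c4: data parity 1, sent cp 0 → mismatch
Exactly one row (r1) and one column (c4) fail → the flipped bit is at their intersection.

row 1, column 4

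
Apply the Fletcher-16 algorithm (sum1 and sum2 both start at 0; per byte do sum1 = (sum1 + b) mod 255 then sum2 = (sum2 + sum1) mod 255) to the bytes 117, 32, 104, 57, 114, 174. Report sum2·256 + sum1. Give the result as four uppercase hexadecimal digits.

Running sums (mod 255):
  after byte 0 (117): sum1=117, sum2=117
  after byte 1 (32): sum1=149, sum2=11
  after byte 2 (104): sum1=253, sum2=9
  after byte 3 (57): sum1=55, sum2=64
  after byte 4 (114): sum1=169, sum2=233
  after byte 5 (174): sum1=88, sum2=66
Checksum = sum2·256 + sum1 = 66·256 + 88 = 16984 = 0x4258.

4258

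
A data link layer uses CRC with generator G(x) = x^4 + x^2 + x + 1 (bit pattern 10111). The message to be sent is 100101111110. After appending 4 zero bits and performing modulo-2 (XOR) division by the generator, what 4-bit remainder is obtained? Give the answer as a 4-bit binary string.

Append 4 zeros: 1001011111100000. Divide by 10111 (XOR where the leading bit is 1):
  pos 0: 10010 XOR 10111 = 00101
  pos 2: 10111 XOR 10111 = 00000
  pos 7: 11110 XOR 10111 = 01001
  pos 8: 10010 XOR 10111 = 00101
  pos 10: 10100 XOR 10111 = 00011
Remainder (last 4 bits) = 0110. This is the CRC / FCS.

0110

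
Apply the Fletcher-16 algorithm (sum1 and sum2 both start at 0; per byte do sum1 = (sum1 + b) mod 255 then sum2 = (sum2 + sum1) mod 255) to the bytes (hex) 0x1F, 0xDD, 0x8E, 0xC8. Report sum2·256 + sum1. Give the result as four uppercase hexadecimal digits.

FB54

Running sums (mod 255):
  after byte 0 (0x1F): sum1=31, sum2=31
  after byte 1 (0xDD): sum1=252, sum2=28
  after byte 2 (0x8E): sum1=139, sum2=167
  after byte 3 (0xC8): sum1=84, sum2=251
Checksum = sum2·256 + sum1 = 251·256 + 84 = 64340 = 0xFB54.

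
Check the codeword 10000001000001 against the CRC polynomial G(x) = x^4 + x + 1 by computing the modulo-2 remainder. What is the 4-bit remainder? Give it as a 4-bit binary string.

0000

Modulo-2 division of 10000001000001 by 10011:
  pos 0: 10000 XOR 10011 = 00011
  pos 3: 11001 XOR 10011 = 01010
  pos 4: 10100 XOR 10011 = 00111
  pos 6: 11100 XOR 10011 = 01111
  pos 7: 11110 XOR 10011 = 01101
  pos 8: 11010 XOR 10011 = 01001
  pos 9: 10011 XOR 10011 = 00000
Remainder = 0000 (zero — the frame passes the CRC check).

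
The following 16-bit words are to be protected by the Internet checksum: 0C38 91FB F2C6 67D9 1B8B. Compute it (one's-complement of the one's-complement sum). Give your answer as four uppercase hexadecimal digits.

EBA0

One's-complement addition (fold any carry out of bit 15 back into bit 0):
  0x0C38 + 0x91FB = 0x09E33
  0x9E33 + 0xF2C6 = 0x190F9 → wrap carry → 0x90FA
  0x90FA + 0x67D9 = 0x0F8D3
  0xF8D3 + 0x1B8B = 0x1145E → wrap carry → 0x145F
One's-complement sum = 0x145F.
Checksum = ~0x145F & 0xFFFF = 0xEBA0.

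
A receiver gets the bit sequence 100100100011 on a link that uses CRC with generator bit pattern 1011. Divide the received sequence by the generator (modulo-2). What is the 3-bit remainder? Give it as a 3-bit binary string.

Modulo-2 division of 100100100011 by 1011:
  pos 0: 1001 XOR 1011 = 0010
  pos 2: 1000 XOR 1011 = 0011
  pos 4: 1110 XOR 1011 = 0101
  pos 5: 1010 XOR 1011 = 0001
  pos 8: 1011 XOR 1011 = 0000
Remainder = 000 (zero — the frame passes the CRC check).

000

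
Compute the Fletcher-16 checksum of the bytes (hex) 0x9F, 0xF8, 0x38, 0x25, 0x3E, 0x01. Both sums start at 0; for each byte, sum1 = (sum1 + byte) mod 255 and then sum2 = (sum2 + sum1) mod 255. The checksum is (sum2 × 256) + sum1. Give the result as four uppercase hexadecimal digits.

6835

Running sums (mod 255):
  after byte 0 (0x9F): sum1=159, sum2=159
  after byte 1 (0xF8): sum1=152, sum2=56
  after byte 2 (0x38): sum1=208, sum2=9
  after byte 3 (0x25): sum1=245, sum2=254
  after byte 4 (0x3E): sum1=52, sum2=51
  after byte 5 (0x01): sum1=53, sum2=104
Checksum = sum2·256 + sum1 = 104·256 + 53 = 26677 = 0x6835.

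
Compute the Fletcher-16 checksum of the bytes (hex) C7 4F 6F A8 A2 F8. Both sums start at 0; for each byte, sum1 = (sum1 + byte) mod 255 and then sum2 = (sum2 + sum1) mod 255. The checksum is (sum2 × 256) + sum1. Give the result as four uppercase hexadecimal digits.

Running sums (mod 255):
  after byte 0 (C7): sum1=199, sum2=199
  after byte 1 (4F): sum1=23, sum2=222
  after byte 2 (6F): sum1=134, sum2=101
  after byte 3 (A8): sum1=47, sum2=148
  after byte 4 (A2): sum1=209, sum2=102
  after byte 5 (F8): sum1=202, sum2=49
Checksum = sum2·256 + sum1 = 49·256 + 202 = 12746 = 0x31CA.

31CA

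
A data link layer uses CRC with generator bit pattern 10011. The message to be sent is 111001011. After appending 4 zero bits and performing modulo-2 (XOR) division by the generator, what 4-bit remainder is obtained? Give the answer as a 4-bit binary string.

Append 4 zeros: 1110010110000. Divide by 10011 (XOR where the leading bit is 1):
  pos 0: 11100 XOR 10011 = 01111
  pos 1: 11111 XOR 10011 = 01100
  pos 2: 11000 XOR 10011 = 01011
  pos 3: 10111 XOR 10011 = 00100
  pos 5: 10010 XOR 10011 = 00001
Remainder (last 4 bits) = 1000. This is the CRC / FCS.

1000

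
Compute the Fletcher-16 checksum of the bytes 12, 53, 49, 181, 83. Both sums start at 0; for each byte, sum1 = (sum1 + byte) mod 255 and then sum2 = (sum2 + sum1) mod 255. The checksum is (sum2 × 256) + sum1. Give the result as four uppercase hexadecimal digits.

637B

Running sums (mod 255):
  after byte 0 (12): sum1=12, sum2=12
  after byte 1 (53): sum1=65, sum2=77
  after byte 2 (49): sum1=114, sum2=191
  after byte 3 (181): sum1=40, sum2=231
  after byte 4 (83): sum1=123, sum2=99
Checksum = sum2·256 + sum1 = 99·256 + 123 = 25467 = 0x637B.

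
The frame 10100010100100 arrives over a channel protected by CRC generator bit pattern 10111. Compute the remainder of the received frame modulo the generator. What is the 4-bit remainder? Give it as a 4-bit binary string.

Modulo-2 division of 10100010100100 by 10111:
  pos 0: 10100 XOR 10111 = 00011
  pos 3: 11010 XOR 10111 = 01101
  pos 4: 11011 XOR 10111 = 01100
  pos 5: 11000 XOR 10111 = 01111
  pos 6: 11110 XOR 10111 = 01001
  pos 7: 10011 XOR 10111 = 00100
  pos 9: 10000 XOR 10111 = 00111
Remainder = 0111 (nonzero — an error is detected).

0111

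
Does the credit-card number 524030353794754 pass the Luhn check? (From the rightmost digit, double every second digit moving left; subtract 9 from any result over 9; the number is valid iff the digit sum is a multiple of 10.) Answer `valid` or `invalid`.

invalid

From the right, keep odd positions and double even positions (subtract 9 from any doubled value over 9):
  doubled (positions 2,4,...): 1 8 5 1 0 0 4 → sum 19
  kept (positions 1,3,...): 4 7 9 3 3 3 4 5 → sum 38
Total = 57.
57 mod 10 = 7, so the number is invalid.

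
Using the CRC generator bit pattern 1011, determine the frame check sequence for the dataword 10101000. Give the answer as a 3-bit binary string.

100

Append 3 zeros: 10101000000. Divide by 1011 (XOR where the leading bit is 1):
  pos 0: 1010 XOR 1011 = 0001
  pos 3: 1100 XOR 1011 = 0111
  pos 4: 1110 XOR 1011 = 0101
  pos 5: 1010 XOR 1011 = 0001
Remainder (last 3 bits) = 100. This is the CRC / FCS.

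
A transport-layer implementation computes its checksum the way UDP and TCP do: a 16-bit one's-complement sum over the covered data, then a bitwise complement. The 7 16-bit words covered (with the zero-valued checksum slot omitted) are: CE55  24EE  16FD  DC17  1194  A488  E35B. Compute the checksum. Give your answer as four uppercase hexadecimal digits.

One's-complement addition (fold any carry out of bit 15 back into bit 0):
  0xCE55 + 0x24EE = 0x0F343
  0xF343 + 0x16FD = 0x10A40 → wrap carry → 0x0A41
  0x0A41 + 0xDC17 = 0x0E658
  0xE658 + 0x1194 = 0x0F7EC
  0xF7EC + 0xA488 = 0x19C74 → wrap carry → 0x9C75
  0x9C75 + 0xE35B = 0x17FD0 → wrap carry → 0x7FD1
One's-complement sum = 0x7FD1.
Checksum = ~0x7FD1 & 0xFFFF = 0x802E.

802E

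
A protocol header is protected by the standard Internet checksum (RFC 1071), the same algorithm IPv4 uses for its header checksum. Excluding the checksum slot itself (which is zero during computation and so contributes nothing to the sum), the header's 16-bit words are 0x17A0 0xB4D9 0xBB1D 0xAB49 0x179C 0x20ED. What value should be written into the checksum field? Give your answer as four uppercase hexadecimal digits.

One's-complement addition (fold any carry out of bit 15 back into bit 0):
  0x17A0 + 0xB4D9 = 0x0CC79
  0xCC79 + 0xBB1D = 0x18796 → wrap carry → 0x8797
  0x8797 + 0xAB49 = 0x132E0 → wrap carry → 0x32E1
  0x32E1 + 0x179C = 0x04A7D
  0x4A7D + 0x20ED = 0x06B6A
One's-complement sum = 0x6B6A.
Checksum = ~0x6B6A & 0xFFFF = 0x9495.

9495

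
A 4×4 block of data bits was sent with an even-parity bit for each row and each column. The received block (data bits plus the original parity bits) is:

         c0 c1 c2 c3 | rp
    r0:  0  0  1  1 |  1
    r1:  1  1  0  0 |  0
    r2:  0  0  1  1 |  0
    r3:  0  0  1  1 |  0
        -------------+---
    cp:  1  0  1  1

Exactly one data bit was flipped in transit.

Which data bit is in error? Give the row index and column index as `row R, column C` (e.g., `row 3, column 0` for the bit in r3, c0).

Recompute each row's even parity and compare to rp:
  r0: data parity 0, sent rp 1 → mismatch
  r1: data parity 0, sent rp 0 → ok
  r2: data parity 0, sent rp 0 → ok
  r3: data parity 0, sent rp 0 → ok
Recompute each column's even parity and compare to cp:
  c0: data parity 1, sent cp 1 → ok
  c1: data parity 1, sent cp 0 → mismatch
  c2: data parity 1, sent cp 1 → ok
  c3: data parity 1, sent cp 1 → ok
Exactly one row (r0) and one column (c1) fail → the flipped bit is at their intersection.

row 0, column 1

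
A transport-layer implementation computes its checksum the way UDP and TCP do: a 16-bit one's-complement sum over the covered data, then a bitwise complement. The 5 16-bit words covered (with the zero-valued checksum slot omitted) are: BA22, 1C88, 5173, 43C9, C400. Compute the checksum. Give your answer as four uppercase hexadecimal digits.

One's-complement addition (fold any carry out of bit 15 back into bit 0):
  0xBA22 + 0x1C88 = 0x0D6AA
  0xD6AA + 0x5173 = 0x1281D → wrap carry → 0x281E
  0x281E + 0x43C9 = 0x06BE7
  0x6BE7 + 0xC400 = 0x12FE7 → wrap carry → 0x2FE8
One's-complement sum = 0x2FE8.
Checksum = ~0x2FE8 & 0xFFFF = 0xD017.

D017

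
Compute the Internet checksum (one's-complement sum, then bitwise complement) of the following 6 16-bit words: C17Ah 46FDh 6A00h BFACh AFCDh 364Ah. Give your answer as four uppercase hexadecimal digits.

E7C2

One's-complement addition (fold any carry out of bit 15 back into bit 0):
  0xC17A + 0x46FD = 0x10877 → wrap carry → 0x0878
  0x0878 + 0x6A00 = 0x07278
  0x7278 + 0xBFAC = 0x13224 → wrap carry → 0x3225
  0x3225 + 0xAFCD = 0x0E1F2
  0xE1F2 + 0x364A = 0x1183C → wrap carry → 0x183D
One's-complement sum = 0x183D.
Checksum = ~0x183D & 0xFFFF = 0xE7C2.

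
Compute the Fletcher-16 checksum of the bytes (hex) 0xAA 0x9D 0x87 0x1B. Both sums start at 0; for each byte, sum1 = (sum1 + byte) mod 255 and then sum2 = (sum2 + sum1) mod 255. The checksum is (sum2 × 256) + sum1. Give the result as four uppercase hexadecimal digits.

ADEA

Running sums (mod 255):
  after byte 0 (0xAA): sum1=170, sum2=170
  after byte 1 (0x9D): sum1=72, sum2=242
  after byte 2 (0x87): sum1=207, sum2=194
  after byte 3 (0x1B): sum1=234, sum2=173
Checksum = sum2·256 + sum1 = 173·256 + 234 = 44522 = 0xADEA.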